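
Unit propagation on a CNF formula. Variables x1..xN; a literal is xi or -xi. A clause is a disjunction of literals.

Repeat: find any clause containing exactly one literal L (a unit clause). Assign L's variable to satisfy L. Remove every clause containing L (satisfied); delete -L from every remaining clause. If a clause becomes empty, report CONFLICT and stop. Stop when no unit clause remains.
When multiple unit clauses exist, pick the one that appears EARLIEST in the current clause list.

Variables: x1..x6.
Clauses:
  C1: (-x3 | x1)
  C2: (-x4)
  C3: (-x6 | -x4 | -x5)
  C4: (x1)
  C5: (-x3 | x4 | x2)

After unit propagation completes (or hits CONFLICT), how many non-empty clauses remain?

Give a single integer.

Answer: 1

Derivation:
unit clause [-4] forces x4=F; simplify:
  drop 4 from [-3, 4, 2] -> [-3, 2]
  satisfied 2 clause(s); 3 remain; assigned so far: [4]
unit clause [1] forces x1=T; simplify:
  satisfied 2 clause(s); 1 remain; assigned so far: [1, 4]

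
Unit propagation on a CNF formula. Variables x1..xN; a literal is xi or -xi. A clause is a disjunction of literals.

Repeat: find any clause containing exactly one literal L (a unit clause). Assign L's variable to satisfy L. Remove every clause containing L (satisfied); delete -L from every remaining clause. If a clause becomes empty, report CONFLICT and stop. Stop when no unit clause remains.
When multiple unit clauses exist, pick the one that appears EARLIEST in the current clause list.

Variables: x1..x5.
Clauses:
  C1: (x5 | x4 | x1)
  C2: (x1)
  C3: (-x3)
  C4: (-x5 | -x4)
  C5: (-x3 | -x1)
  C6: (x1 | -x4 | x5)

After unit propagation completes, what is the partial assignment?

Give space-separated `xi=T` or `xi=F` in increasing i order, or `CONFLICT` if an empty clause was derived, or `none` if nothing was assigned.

unit clause [1] forces x1=T; simplify:
  drop -1 from [-3, -1] -> [-3]
  satisfied 3 clause(s); 3 remain; assigned so far: [1]
unit clause [-3] forces x3=F; simplify:
  satisfied 2 clause(s); 1 remain; assigned so far: [1, 3]

Answer: x1=T x3=F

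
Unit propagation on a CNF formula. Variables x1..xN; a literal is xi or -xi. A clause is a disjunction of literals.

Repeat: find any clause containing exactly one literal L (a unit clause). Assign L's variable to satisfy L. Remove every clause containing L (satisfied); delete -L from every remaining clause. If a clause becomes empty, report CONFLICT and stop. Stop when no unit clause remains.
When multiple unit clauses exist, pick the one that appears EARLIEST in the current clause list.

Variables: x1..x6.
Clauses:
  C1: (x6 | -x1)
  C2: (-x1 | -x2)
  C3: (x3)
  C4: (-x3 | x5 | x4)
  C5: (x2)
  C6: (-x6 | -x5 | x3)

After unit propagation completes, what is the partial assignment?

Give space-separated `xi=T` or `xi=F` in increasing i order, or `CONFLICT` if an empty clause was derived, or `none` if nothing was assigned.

unit clause [3] forces x3=T; simplify:
  drop -3 from [-3, 5, 4] -> [5, 4]
  satisfied 2 clause(s); 4 remain; assigned so far: [3]
unit clause [2] forces x2=T; simplify:
  drop -2 from [-1, -2] -> [-1]
  satisfied 1 clause(s); 3 remain; assigned so far: [2, 3]
unit clause [-1] forces x1=F; simplify:
  satisfied 2 clause(s); 1 remain; assigned so far: [1, 2, 3]

Answer: x1=F x2=T x3=T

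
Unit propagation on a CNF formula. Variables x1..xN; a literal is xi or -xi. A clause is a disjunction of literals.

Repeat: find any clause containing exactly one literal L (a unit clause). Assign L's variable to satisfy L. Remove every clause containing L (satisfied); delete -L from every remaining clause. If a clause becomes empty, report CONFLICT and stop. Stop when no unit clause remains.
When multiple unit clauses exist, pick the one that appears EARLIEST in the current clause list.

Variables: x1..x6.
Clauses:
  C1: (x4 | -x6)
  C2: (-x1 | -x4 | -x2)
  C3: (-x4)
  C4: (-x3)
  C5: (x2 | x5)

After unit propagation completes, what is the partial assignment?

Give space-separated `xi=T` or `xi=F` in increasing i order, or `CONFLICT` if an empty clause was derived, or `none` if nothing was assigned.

Answer: x3=F x4=F x6=F

Derivation:
unit clause [-4] forces x4=F; simplify:
  drop 4 from [4, -6] -> [-6]
  satisfied 2 clause(s); 3 remain; assigned so far: [4]
unit clause [-6] forces x6=F; simplify:
  satisfied 1 clause(s); 2 remain; assigned so far: [4, 6]
unit clause [-3] forces x3=F; simplify:
  satisfied 1 clause(s); 1 remain; assigned so far: [3, 4, 6]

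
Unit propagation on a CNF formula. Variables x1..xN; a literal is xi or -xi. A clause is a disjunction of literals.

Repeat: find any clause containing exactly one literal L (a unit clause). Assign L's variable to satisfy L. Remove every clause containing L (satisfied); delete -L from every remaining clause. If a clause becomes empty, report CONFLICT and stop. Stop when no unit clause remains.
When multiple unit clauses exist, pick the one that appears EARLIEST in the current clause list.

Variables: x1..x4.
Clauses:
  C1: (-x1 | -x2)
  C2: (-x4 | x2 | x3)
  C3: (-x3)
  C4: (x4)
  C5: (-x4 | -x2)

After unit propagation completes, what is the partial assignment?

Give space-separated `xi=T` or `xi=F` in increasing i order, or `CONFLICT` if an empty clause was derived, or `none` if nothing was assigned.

Answer: CONFLICT

Derivation:
unit clause [-3] forces x3=F; simplify:
  drop 3 from [-4, 2, 3] -> [-4, 2]
  satisfied 1 clause(s); 4 remain; assigned so far: [3]
unit clause [4] forces x4=T; simplify:
  drop -4 from [-4, 2] -> [2]
  drop -4 from [-4, -2] -> [-2]
  satisfied 1 clause(s); 3 remain; assigned so far: [3, 4]
unit clause [2] forces x2=T; simplify:
  drop -2 from [-1, -2] -> [-1]
  drop -2 from [-2] -> [] (empty!)
  satisfied 1 clause(s); 2 remain; assigned so far: [2, 3, 4]
CONFLICT (empty clause)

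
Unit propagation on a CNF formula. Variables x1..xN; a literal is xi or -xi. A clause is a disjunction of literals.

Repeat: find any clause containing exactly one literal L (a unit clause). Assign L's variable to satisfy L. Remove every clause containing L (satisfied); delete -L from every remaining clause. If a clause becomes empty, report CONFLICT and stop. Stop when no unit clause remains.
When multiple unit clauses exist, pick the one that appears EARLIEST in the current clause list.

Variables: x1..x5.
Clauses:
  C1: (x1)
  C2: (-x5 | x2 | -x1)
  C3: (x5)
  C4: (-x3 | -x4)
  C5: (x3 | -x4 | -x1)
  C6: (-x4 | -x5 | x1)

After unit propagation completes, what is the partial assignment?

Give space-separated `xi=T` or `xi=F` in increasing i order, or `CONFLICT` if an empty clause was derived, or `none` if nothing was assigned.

unit clause [1] forces x1=T; simplify:
  drop -1 from [-5, 2, -1] -> [-5, 2]
  drop -1 from [3, -4, -1] -> [3, -4]
  satisfied 2 clause(s); 4 remain; assigned so far: [1]
unit clause [5] forces x5=T; simplify:
  drop -5 from [-5, 2] -> [2]
  satisfied 1 clause(s); 3 remain; assigned so far: [1, 5]
unit clause [2] forces x2=T; simplify:
  satisfied 1 clause(s); 2 remain; assigned so far: [1, 2, 5]

Answer: x1=T x2=T x5=T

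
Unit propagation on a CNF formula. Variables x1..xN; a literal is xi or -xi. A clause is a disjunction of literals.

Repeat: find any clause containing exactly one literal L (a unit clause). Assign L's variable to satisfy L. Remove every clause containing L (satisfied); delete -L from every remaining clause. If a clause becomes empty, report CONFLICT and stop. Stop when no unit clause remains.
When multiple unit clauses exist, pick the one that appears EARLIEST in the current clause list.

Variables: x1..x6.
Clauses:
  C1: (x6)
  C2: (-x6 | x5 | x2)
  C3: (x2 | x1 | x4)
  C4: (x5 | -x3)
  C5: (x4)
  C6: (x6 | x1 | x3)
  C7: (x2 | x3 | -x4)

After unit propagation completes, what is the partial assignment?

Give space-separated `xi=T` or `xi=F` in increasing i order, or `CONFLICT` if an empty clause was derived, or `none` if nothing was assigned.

unit clause [6] forces x6=T; simplify:
  drop -6 from [-6, 5, 2] -> [5, 2]
  satisfied 2 clause(s); 5 remain; assigned so far: [6]
unit clause [4] forces x4=T; simplify:
  drop -4 from [2, 3, -4] -> [2, 3]
  satisfied 2 clause(s); 3 remain; assigned so far: [4, 6]

Answer: x4=T x6=T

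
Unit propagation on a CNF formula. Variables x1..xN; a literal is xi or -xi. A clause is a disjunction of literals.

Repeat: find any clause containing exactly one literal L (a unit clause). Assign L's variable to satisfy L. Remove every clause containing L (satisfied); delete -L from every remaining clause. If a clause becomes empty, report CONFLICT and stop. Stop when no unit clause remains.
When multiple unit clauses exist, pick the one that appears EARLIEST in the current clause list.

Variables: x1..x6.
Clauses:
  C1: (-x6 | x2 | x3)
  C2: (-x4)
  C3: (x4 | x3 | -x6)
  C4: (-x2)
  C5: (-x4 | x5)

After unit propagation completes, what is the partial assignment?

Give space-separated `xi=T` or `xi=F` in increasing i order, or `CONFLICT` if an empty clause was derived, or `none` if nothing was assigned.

unit clause [-4] forces x4=F; simplify:
  drop 4 from [4, 3, -6] -> [3, -6]
  satisfied 2 clause(s); 3 remain; assigned so far: [4]
unit clause [-2] forces x2=F; simplify:
  drop 2 from [-6, 2, 3] -> [-6, 3]
  satisfied 1 clause(s); 2 remain; assigned so far: [2, 4]

Answer: x2=F x4=F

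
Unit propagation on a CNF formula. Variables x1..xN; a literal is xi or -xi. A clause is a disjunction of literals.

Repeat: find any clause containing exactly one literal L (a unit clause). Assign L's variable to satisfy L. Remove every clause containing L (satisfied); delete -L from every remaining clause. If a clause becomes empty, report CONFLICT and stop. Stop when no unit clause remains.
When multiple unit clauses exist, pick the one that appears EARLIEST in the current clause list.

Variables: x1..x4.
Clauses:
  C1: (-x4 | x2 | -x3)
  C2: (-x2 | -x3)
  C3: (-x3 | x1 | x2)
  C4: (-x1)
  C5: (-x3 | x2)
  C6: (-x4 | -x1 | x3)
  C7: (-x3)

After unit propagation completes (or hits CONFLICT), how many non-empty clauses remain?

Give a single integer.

Answer: 0

Derivation:
unit clause [-1] forces x1=F; simplify:
  drop 1 from [-3, 1, 2] -> [-3, 2]
  satisfied 2 clause(s); 5 remain; assigned so far: [1]
unit clause [-3] forces x3=F; simplify:
  satisfied 5 clause(s); 0 remain; assigned so far: [1, 3]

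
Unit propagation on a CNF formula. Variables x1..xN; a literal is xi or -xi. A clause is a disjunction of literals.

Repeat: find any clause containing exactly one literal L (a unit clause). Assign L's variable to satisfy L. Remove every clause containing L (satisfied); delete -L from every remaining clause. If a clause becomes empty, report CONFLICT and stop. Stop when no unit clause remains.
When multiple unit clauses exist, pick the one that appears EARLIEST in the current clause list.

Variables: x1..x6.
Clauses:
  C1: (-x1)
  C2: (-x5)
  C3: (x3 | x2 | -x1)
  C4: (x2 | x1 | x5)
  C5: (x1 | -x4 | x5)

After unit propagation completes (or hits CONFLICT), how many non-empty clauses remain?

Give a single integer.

Answer: 0

Derivation:
unit clause [-1] forces x1=F; simplify:
  drop 1 from [2, 1, 5] -> [2, 5]
  drop 1 from [1, -4, 5] -> [-4, 5]
  satisfied 2 clause(s); 3 remain; assigned so far: [1]
unit clause [-5] forces x5=F; simplify:
  drop 5 from [2, 5] -> [2]
  drop 5 from [-4, 5] -> [-4]
  satisfied 1 clause(s); 2 remain; assigned so far: [1, 5]
unit clause [2] forces x2=T; simplify:
  satisfied 1 clause(s); 1 remain; assigned so far: [1, 2, 5]
unit clause [-4] forces x4=F; simplify:
  satisfied 1 clause(s); 0 remain; assigned so far: [1, 2, 4, 5]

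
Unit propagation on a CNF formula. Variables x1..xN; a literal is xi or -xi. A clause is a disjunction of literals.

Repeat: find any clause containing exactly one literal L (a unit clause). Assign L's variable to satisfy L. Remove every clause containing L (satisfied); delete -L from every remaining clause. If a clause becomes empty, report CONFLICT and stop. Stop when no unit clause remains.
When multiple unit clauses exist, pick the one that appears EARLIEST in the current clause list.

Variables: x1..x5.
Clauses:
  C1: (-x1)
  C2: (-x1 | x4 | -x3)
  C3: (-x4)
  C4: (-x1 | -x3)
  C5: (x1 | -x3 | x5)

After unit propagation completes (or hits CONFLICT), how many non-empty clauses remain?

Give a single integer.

Answer: 1

Derivation:
unit clause [-1] forces x1=F; simplify:
  drop 1 from [1, -3, 5] -> [-3, 5]
  satisfied 3 clause(s); 2 remain; assigned so far: [1]
unit clause [-4] forces x4=F; simplify:
  satisfied 1 clause(s); 1 remain; assigned so far: [1, 4]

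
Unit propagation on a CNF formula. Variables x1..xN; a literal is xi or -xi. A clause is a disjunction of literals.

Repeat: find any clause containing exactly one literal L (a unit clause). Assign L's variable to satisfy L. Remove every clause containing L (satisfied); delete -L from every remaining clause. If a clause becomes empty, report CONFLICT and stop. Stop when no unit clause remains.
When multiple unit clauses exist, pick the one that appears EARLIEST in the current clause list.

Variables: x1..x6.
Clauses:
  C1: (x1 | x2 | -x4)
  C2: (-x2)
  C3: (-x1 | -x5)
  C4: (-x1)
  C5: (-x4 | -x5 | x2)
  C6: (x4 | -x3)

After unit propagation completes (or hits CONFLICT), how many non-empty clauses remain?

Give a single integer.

unit clause [-2] forces x2=F; simplify:
  drop 2 from [1, 2, -4] -> [1, -4]
  drop 2 from [-4, -5, 2] -> [-4, -5]
  satisfied 1 clause(s); 5 remain; assigned so far: [2]
unit clause [-1] forces x1=F; simplify:
  drop 1 from [1, -4] -> [-4]
  satisfied 2 clause(s); 3 remain; assigned so far: [1, 2]
unit clause [-4] forces x4=F; simplify:
  drop 4 from [4, -3] -> [-3]
  satisfied 2 clause(s); 1 remain; assigned so far: [1, 2, 4]
unit clause [-3] forces x3=F; simplify:
  satisfied 1 clause(s); 0 remain; assigned so far: [1, 2, 3, 4]

Answer: 0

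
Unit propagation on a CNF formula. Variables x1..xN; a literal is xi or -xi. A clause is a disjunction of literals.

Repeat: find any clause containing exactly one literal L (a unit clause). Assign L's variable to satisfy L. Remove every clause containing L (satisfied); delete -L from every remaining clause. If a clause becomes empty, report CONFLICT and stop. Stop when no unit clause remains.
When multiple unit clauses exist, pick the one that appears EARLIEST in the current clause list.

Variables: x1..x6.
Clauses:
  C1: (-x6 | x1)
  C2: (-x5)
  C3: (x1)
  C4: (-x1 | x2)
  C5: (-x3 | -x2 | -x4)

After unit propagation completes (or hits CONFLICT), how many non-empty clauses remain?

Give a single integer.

unit clause [-5] forces x5=F; simplify:
  satisfied 1 clause(s); 4 remain; assigned so far: [5]
unit clause [1] forces x1=T; simplify:
  drop -1 from [-1, 2] -> [2]
  satisfied 2 clause(s); 2 remain; assigned so far: [1, 5]
unit clause [2] forces x2=T; simplify:
  drop -2 from [-3, -2, -4] -> [-3, -4]
  satisfied 1 clause(s); 1 remain; assigned so far: [1, 2, 5]

Answer: 1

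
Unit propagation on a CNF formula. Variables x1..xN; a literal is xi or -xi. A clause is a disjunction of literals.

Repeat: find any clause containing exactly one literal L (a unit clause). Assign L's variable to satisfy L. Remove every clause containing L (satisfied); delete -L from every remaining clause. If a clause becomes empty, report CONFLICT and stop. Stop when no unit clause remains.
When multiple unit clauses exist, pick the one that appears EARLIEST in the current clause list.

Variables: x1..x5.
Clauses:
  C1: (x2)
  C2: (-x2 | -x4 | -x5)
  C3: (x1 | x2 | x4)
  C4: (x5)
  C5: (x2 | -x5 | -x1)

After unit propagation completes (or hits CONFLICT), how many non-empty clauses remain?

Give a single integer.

unit clause [2] forces x2=T; simplify:
  drop -2 from [-2, -4, -5] -> [-4, -5]
  satisfied 3 clause(s); 2 remain; assigned so far: [2]
unit clause [5] forces x5=T; simplify:
  drop -5 from [-4, -5] -> [-4]
  satisfied 1 clause(s); 1 remain; assigned so far: [2, 5]
unit clause [-4] forces x4=F; simplify:
  satisfied 1 clause(s); 0 remain; assigned so far: [2, 4, 5]

Answer: 0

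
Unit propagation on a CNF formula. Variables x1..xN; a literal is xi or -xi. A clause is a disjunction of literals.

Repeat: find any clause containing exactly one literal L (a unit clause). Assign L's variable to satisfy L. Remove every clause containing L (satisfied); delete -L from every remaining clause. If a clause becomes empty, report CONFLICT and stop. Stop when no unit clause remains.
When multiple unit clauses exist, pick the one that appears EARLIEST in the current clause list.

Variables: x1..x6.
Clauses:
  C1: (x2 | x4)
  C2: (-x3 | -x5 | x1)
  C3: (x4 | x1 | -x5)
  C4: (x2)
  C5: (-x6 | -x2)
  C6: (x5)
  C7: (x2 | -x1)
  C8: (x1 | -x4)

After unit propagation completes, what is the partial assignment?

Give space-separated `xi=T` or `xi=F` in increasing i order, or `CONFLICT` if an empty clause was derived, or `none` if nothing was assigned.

Answer: x2=T x5=T x6=F

Derivation:
unit clause [2] forces x2=T; simplify:
  drop -2 from [-6, -2] -> [-6]
  satisfied 3 clause(s); 5 remain; assigned so far: [2]
unit clause [-6] forces x6=F; simplify:
  satisfied 1 clause(s); 4 remain; assigned so far: [2, 6]
unit clause [5] forces x5=T; simplify:
  drop -5 from [-3, -5, 1] -> [-3, 1]
  drop -5 from [4, 1, -5] -> [4, 1]
  satisfied 1 clause(s); 3 remain; assigned so far: [2, 5, 6]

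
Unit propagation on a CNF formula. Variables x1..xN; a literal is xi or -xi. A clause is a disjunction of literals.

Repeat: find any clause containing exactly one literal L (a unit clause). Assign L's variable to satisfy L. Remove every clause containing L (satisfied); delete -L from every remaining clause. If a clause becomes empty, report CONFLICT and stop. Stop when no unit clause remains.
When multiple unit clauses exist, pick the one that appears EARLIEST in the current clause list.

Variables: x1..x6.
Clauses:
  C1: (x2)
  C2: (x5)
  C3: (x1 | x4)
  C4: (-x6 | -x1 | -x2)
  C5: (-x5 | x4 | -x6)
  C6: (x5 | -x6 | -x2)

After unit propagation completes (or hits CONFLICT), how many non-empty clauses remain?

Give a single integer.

Answer: 3

Derivation:
unit clause [2] forces x2=T; simplify:
  drop -2 from [-6, -1, -2] -> [-6, -1]
  drop -2 from [5, -6, -2] -> [5, -6]
  satisfied 1 clause(s); 5 remain; assigned so far: [2]
unit clause [5] forces x5=T; simplify:
  drop -5 from [-5, 4, -6] -> [4, -6]
  satisfied 2 clause(s); 3 remain; assigned so far: [2, 5]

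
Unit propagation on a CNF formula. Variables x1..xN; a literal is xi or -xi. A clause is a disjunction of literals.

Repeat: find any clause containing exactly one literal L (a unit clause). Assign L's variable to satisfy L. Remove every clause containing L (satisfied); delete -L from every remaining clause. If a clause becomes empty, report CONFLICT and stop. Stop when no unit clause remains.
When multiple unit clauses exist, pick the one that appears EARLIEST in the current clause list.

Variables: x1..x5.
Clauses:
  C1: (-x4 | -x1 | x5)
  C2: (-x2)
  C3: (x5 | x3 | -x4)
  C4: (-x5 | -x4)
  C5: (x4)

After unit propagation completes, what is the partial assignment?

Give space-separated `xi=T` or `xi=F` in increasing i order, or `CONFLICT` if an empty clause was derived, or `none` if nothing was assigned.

Answer: x1=F x2=F x3=T x4=T x5=F

Derivation:
unit clause [-2] forces x2=F; simplify:
  satisfied 1 clause(s); 4 remain; assigned so far: [2]
unit clause [4] forces x4=T; simplify:
  drop -4 from [-4, -1, 5] -> [-1, 5]
  drop -4 from [5, 3, -4] -> [5, 3]
  drop -4 from [-5, -4] -> [-5]
  satisfied 1 clause(s); 3 remain; assigned so far: [2, 4]
unit clause [-5] forces x5=F; simplify:
  drop 5 from [-1, 5] -> [-1]
  drop 5 from [5, 3] -> [3]
  satisfied 1 clause(s); 2 remain; assigned so far: [2, 4, 5]
unit clause [-1] forces x1=F; simplify:
  satisfied 1 clause(s); 1 remain; assigned so far: [1, 2, 4, 5]
unit clause [3] forces x3=T; simplify:
  satisfied 1 clause(s); 0 remain; assigned so far: [1, 2, 3, 4, 5]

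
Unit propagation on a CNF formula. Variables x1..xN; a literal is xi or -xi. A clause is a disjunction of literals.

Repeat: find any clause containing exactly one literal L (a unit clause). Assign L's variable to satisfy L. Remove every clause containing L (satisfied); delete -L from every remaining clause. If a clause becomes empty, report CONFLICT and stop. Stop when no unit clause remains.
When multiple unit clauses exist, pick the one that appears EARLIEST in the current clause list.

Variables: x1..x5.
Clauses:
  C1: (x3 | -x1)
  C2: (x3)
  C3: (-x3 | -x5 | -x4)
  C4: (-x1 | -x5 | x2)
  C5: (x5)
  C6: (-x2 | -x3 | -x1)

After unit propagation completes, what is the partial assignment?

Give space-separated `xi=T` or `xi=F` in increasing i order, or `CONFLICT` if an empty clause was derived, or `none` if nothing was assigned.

unit clause [3] forces x3=T; simplify:
  drop -3 from [-3, -5, -4] -> [-5, -4]
  drop -3 from [-2, -3, -1] -> [-2, -1]
  satisfied 2 clause(s); 4 remain; assigned so far: [3]
unit clause [5] forces x5=T; simplify:
  drop -5 from [-5, -4] -> [-4]
  drop -5 from [-1, -5, 2] -> [-1, 2]
  satisfied 1 clause(s); 3 remain; assigned so far: [3, 5]
unit clause [-4] forces x4=F; simplify:
  satisfied 1 clause(s); 2 remain; assigned so far: [3, 4, 5]

Answer: x3=T x4=F x5=T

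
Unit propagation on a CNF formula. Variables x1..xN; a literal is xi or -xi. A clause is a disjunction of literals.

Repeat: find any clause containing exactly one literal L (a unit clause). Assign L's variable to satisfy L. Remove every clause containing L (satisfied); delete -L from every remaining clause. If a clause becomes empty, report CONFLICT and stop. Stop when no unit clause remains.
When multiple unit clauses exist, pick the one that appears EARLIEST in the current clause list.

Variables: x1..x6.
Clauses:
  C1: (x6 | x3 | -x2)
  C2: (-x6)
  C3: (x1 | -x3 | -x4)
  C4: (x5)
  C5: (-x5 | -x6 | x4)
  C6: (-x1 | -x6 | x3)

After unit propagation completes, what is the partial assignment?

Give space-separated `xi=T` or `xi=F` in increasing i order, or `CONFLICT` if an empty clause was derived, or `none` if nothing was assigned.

unit clause [-6] forces x6=F; simplify:
  drop 6 from [6, 3, -2] -> [3, -2]
  satisfied 3 clause(s); 3 remain; assigned so far: [6]
unit clause [5] forces x5=T; simplify:
  satisfied 1 clause(s); 2 remain; assigned so far: [5, 6]

Answer: x5=T x6=F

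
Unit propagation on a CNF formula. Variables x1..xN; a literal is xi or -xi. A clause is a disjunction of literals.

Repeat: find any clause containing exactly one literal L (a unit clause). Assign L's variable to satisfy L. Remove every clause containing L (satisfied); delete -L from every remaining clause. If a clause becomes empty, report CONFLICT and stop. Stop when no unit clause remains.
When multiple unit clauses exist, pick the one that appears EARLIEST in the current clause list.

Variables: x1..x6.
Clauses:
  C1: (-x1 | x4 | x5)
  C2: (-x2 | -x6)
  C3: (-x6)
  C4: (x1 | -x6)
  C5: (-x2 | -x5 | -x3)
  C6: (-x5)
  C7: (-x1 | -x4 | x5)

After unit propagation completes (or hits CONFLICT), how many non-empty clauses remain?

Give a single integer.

Answer: 2

Derivation:
unit clause [-6] forces x6=F; simplify:
  satisfied 3 clause(s); 4 remain; assigned so far: [6]
unit clause [-5] forces x5=F; simplify:
  drop 5 from [-1, 4, 5] -> [-1, 4]
  drop 5 from [-1, -4, 5] -> [-1, -4]
  satisfied 2 clause(s); 2 remain; assigned so far: [5, 6]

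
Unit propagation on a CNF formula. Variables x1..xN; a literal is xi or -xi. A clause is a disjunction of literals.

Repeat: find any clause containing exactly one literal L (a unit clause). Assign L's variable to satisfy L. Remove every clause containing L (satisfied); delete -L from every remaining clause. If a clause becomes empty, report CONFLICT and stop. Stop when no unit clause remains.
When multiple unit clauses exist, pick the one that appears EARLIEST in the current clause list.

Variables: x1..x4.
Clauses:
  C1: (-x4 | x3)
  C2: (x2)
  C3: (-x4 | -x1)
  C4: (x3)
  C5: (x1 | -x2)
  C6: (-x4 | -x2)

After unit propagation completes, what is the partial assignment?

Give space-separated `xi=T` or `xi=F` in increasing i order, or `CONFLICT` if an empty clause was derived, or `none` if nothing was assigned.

Answer: x1=T x2=T x3=T x4=F

Derivation:
unit clause [2] forces x2=T; simplify:
  drop -2 from [1, -2] -> [1]
  drop -2 from [-4, -2] -> [-4]
  satisfied 1 clause(s); 5 remain; assigned so far: [2]
unit clause [3] forces x3=T; simplify:
  satisfied 2 clause(s); 3 remain; assigned so far: [2, 3]
unit clause [1] forces x1=T; simplify:
  drop -1 from [-4, -1] -> [-4]
  satisfied 1 clause(s); 2 remain; assigned so far: [1, 2, 3]
unit clause [-4] forces x4=F; simplify:
  satisfied 2 clause(s); 0 remain; assigned so far: [1, 2, 3, 4]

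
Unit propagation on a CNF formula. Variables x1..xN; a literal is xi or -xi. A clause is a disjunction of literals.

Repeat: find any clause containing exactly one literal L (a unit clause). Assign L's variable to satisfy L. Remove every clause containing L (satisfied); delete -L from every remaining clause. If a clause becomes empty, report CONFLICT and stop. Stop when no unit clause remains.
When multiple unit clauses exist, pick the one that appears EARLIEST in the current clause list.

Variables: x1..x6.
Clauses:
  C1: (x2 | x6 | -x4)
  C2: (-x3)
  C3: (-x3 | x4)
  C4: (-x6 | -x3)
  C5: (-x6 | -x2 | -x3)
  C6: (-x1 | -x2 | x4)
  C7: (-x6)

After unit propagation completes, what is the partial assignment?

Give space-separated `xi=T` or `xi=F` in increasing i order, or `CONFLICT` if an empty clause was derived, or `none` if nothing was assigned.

Answer: x3=F x6=F

Derivation:
unit clause [-3] forces x3=F; simplify:
  satisfied 4 clause(s); 3 remain; assigned so far: [3]
unit clause [-6] forces x6=F; simplify:
  drop 6 from [2, 6, -4] -> [2, -4]
  satisfied 1 clause(s); 2 remain; assigned so far: [3, 6]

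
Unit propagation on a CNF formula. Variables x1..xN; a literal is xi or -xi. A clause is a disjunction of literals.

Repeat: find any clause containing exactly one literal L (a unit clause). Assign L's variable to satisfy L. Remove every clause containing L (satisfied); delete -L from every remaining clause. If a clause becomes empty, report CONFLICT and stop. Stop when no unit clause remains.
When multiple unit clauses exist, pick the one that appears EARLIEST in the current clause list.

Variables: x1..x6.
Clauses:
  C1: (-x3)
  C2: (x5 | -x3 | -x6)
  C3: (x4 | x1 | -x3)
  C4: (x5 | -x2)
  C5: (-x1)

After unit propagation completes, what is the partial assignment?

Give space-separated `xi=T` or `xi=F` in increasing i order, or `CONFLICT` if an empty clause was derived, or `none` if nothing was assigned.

Answer: x1=F x3=F

Derivation:
unit clause [-3] forces x3=F; simplify:
  satisfied 3 clause(s); 2 remain; assigned so far: [3]
unit clause [-1] forces x1=F; simplify:
  satisfied 1 clause(s); 1 remain; assigned so far: [1, 3]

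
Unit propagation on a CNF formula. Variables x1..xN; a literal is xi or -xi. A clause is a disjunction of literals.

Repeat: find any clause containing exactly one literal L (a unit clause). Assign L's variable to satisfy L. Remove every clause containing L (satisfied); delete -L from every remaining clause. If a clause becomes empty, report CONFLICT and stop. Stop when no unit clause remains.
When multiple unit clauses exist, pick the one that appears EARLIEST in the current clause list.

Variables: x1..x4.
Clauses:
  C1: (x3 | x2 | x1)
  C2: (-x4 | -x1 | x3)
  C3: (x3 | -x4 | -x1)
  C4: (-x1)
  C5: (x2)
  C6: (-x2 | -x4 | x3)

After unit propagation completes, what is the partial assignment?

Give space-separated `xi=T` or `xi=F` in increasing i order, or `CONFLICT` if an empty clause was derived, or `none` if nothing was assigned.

unit clause [-1] forces x1=F; simplify:
  drop 1 from [3, 2, 1] -> [3, 2]
  satisfied 3 clause(s); 3 remain; assigned so far: [1]
unit clause [2] forces x2=T; simplify:
  drop -2 from [-2, -4, 3] -> [-4, 3]
  satisfied 2 clause(s); 1 remain; assigned so far: [1, 2]

Answer: x1=F x2=T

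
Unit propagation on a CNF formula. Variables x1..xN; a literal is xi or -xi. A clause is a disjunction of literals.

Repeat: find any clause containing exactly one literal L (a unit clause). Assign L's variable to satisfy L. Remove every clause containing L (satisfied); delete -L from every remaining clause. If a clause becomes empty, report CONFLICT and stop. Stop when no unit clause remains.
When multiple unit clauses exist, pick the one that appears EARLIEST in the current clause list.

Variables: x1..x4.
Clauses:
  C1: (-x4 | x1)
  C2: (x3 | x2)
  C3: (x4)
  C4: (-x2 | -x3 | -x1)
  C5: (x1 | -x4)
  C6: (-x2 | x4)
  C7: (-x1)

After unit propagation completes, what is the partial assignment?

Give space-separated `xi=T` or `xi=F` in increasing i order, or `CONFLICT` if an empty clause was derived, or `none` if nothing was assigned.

Answer: CONFLICT

Derivation:
unit clause [4] forces x4=T; simplify:
  drop -4 from [-4, 1] -> [1]
  drop -4 from [1, -4] -> [1]
  satisfied 2 clause(s); 5 remain; assigned so far: [4]
unit clause [1] forces x1=T; simplify:
  drop -1 from [-2, -3, -1] -> [-2, -3]
  drop -1 from [-1] -> [] (empty!)
  satisfied 2 clause(s); 3 remain; assigned so far: [1, 4]
CONFLICT (empty clause)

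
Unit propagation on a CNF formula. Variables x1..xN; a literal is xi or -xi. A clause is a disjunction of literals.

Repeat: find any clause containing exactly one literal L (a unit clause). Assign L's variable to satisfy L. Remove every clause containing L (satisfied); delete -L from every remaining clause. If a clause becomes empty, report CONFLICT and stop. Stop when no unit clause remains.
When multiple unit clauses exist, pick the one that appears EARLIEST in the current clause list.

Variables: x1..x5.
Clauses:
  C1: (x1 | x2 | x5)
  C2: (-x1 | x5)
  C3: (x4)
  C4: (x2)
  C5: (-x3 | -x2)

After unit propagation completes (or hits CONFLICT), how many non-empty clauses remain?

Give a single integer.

Answer: 1

Derivation:
unit clause [4] forces x4=T; simplify:
  satisfied 1 clause(s); 4 remain; assigned so far: [4]
unit clause [2] forces x2=T; simplify:
  drop -2 from [-3, -2] -> [-3]
  satisfied 2 clause(s); 2 remain; assigned so far: [2, 4]
unit clause [-3] forces x3=F; simplify:
  satisfied 1 clause(s); 1 remain; assigned so far: [2, 3, 4]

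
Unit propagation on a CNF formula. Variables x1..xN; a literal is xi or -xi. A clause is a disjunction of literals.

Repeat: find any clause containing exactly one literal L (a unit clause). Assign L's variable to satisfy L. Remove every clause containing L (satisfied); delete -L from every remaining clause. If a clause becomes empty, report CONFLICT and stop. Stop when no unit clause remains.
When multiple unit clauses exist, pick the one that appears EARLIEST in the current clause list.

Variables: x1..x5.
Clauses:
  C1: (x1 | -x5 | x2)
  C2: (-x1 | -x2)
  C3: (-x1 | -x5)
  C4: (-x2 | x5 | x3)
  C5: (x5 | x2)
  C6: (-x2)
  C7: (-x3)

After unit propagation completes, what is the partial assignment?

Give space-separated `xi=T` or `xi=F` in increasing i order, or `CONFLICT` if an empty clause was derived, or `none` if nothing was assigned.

unit clause [-2] forces x2=F; simplify:
  drop 2 from [1, -5, 2] -> [1, -5]
  drop 2 from [5, 2] -> [5]
  satisfied 3 clause(s); 4 remain; assigned so far: [2]
unit clause [5] forces x5=T; simplify:
  drop -5 from [1, -5] -> [1]
  drop -5 from [-1, -5] -> [-1]
  satisfied 1 clause(s); 3 remain; assigned so far: [2, 5]
unit clause [1] forces x1=T; simplify:
  drop -1 from [-1] -> [] (empty!)
  satisfied 1 clause(s); 2 remain; assigned so far: [1, 2, 5]
CONFLICT (empty clause)

Answer: CONFLICT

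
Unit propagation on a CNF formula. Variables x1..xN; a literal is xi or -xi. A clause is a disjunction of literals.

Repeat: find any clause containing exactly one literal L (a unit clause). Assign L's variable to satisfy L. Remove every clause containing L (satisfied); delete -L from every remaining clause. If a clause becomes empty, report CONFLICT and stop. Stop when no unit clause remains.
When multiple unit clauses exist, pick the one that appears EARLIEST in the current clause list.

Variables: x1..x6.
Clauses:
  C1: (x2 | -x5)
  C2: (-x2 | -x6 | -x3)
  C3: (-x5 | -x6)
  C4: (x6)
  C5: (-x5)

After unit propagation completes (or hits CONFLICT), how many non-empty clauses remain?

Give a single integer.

unit clause [6] forces x6=T; simplify:
  drop -6 from [-2, -6, -3] -> [-2, -3]
  drop -6 from [-5, -6] -> [-5]
  satisfied 1 clause(s); 4 remain; assigned so far: [6]
unit clause [-5] forces x5=F; simplify:
  satisfied 3 clause(s); 1 remain; assigned so far: [5, 6]

Answer: 1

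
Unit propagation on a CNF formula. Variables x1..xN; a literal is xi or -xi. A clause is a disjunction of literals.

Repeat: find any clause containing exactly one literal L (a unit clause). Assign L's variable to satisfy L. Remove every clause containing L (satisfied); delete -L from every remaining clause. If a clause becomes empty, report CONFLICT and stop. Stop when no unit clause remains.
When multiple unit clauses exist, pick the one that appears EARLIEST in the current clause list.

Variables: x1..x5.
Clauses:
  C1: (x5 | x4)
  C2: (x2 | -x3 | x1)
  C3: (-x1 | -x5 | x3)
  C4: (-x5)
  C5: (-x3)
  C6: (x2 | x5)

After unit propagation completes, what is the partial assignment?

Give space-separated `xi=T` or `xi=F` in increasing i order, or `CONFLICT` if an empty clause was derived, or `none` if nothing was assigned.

Answer: x2=T x3=F x4=T x5=F

Derivation:
unit clause [-5] forces x5=F; simplify:
  drop 5 from [5, 4] -> [4]
  drop 5 from [2, 5] -> [2]
  satisfied 2 clause(s); 4 remain; assigned so far: [5]
unit clause [4] forces x4=T; simplify:
  satisfied 1 clause(s); 3 remain; assigned so far: [4, 5]
unit clause [-3] forces x3=F; simplify:
  satisfied 2 clause(s); 1 remain; assigned so far: [3, 4, 5]
unit clause [2] forces x2=T; simplify:
  satisfied 1 clause(s); 0 remain; assigned so far: [2, 3, 4, 5]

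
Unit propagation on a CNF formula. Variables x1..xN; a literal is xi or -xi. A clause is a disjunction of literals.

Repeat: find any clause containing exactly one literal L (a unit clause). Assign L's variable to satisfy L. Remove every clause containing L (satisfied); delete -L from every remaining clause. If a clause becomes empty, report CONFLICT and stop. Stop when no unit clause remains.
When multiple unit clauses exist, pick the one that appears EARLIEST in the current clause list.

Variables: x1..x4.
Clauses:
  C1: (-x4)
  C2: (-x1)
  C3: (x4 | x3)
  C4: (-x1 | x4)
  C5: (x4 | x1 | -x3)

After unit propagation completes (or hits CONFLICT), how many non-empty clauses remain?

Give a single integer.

unit clause [-4] forces x4=F; simplify:
  drop 4 from [4, 3] -> [3]
  drop 4 from [-1, 4] -> [-1]
  drop 4 from [4, 1, -3] -> [1, -3]
  satisfied 1 clause(s); 4 remain; assigned so far: [4]
unit clause [-1] forces x1=F; simplify:
  drop 1 from [1, -3] -> [-3]
  satisfied 2 clause(s); 2 remain; assigned so far: [1, 4]
unit clause [3] forces x3=T; simplify:
  drop -3 from [-3] -> [] (empty!)
  satisfied 1 clause(s); 1 remain; assigned so far: [1, 3, 4]
CONFLICT (empty clause)

Answer: 0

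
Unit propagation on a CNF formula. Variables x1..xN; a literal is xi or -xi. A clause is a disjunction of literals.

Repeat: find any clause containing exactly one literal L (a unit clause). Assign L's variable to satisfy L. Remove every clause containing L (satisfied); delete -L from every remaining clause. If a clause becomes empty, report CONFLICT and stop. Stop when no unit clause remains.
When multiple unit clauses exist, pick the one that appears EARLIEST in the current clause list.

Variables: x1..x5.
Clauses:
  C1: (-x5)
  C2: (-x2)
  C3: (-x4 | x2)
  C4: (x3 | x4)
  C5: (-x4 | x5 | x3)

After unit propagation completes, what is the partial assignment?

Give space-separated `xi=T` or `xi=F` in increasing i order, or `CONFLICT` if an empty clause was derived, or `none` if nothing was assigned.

Answer: x2=F x3=T x4=F x5=F

Derivation:
unit clause [-5] forces x5=F; simplify:
  drop 5 from [-4, 5, 3] -> [-4, 3]
  satisfied 1 clause(s); 4 remain; assigned so far: [5]
unit clause [-2] forces x2=F; simplify:
  drop 2 from [-4, 2] -> [-4]
  satisfied 1 clause(s); 3 remain; assigned so far: [2, 5]
unit clause [-4] forces x4=F; simplify:
  drop 4 from [3, 4] -> [3]
  satisfied 2 clause(s); 1 remain; assigned so far: [2, 4, 5]
unit clause [3] forces x3=T; simplify:
  satisfied 1 clause(s); 0 remain; assigned so far: [2, 3, 4, 5]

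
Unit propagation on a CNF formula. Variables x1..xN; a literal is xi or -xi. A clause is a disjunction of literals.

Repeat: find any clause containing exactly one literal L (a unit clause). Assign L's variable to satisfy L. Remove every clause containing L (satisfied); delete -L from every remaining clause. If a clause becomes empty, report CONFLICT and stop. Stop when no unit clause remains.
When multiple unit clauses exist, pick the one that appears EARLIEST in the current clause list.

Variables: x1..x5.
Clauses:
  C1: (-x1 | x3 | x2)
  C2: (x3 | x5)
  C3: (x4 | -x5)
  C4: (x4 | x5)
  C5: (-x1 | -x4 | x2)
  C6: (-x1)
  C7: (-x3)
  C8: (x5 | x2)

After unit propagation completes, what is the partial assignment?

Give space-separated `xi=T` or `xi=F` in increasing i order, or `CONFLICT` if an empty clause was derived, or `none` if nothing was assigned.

unit clause [-1] forces x1=F; simplify:
  satisfied 3 clause(s); 5 remain; assigned so far: [1]
unit clause [-3] forces x3=F; simplify:
  drop 3 from [3, 5] -> [5]
  satisfied 1 clause(s); 4 remain; assigned so far: [1, 3]
unit clause [5] forces x5=T; simplify:
  drop -5 from [4, -5] -> [4]
  satisfied 3 clause(s); 1 remain; assigned so far: [1, 3, 5]
unit clause [4] forces x4=T; simplify:
  satisfied 1 clause(s); 0 remain; assigned so far: [1, 3, 4, 5]

Answer: x1=F x3=F x4=T x5=T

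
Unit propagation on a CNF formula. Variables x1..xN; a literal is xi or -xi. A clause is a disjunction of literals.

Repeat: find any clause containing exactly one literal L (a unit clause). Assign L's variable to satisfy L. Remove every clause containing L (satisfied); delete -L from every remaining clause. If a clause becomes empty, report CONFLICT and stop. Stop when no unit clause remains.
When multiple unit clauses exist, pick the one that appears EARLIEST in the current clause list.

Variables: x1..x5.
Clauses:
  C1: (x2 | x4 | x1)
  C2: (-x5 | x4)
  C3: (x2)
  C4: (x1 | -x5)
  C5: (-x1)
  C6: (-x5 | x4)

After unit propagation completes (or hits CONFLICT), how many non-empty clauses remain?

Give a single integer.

Answer: 0

Derivation:
unit clause [2] forces x2=T; simplify:
  satisfied 2 clause(s); 4 remain; assigned so far: [2]
unit clause [-1] forces x1=F; simplify:
  drop 1 from [1, -5] -> [-5]
  satisfied 1 clause(s); 3 remain; assigned so far: [1, 2]
unit clause [-5] forces x5=F; simplify:
  satisfied 3 clause(s); 0 remain; assigned so far: [1, 2, 5]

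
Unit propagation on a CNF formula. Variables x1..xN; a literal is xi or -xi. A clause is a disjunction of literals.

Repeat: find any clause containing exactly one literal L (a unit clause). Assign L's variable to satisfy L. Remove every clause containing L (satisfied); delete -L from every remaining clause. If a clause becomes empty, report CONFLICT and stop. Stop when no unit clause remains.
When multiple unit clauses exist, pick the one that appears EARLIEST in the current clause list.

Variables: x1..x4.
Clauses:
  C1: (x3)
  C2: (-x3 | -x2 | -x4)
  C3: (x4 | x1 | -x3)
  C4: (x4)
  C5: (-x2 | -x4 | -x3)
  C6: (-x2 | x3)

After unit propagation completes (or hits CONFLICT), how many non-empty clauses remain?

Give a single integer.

unit clause [3] forces x3=T; simplify:
  drop -3 from [-3, -2, -4] -> [-2, -4]
  drop -3 from [4, 1, -3] -> [4, 1]
  drop -3 from [-2, -4, -3] -> [-2, -4]
  satisfied 2 clause(s); 4 remain; assigned so far: [3]
unit clause [4] forces x4=T; simplify:
  drop -4 from [-2, -4] -> [-2]
  drop -4 from [-2, -4] -> [-2]
  satisfied 2 clause(s); 2 remain; assigned so far: [3, 4]
unit clause [-2] forces x2=F; simplify:
  satisfied 2 clause(s); 0 remain; assigned so far: [2, 3, 4]

Answer: 0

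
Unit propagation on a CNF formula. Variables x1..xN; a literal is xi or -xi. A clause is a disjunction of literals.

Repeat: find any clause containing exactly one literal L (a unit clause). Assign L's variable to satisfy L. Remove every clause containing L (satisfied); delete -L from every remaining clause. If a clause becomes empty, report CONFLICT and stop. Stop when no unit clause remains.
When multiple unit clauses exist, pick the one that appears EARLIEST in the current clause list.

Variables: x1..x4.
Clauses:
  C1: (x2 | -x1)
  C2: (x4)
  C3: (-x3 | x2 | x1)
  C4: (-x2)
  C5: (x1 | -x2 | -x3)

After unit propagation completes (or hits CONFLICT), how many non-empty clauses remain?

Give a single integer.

unit clause [4] forces x4=T; simplify:
  satisfied 1 clause(s); 4 remain; assigned so far: [4]
unit clause [-2] forces x2=F; simplify:
  drop 2 from [2, -1] -> [-1]
  drop 2 from [-3, 2, 1] -> [-3, 1]
  satisfied 2 clause(s); 2 remain; assigned so far: [2, 4]
unit clause [-1] forces x1=F; simplify:
  drop 1 from [-3, 1] -> [-3]
  satisfied 1 clause(s); 1 remain; assigned so far: [1, 2, 4]
unit clause [-3] forces x3=F; simplify:
  satisfied 1 clause(s); 0 remain; assigned so far: [1, 2, 3, 4]

Answer: 0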